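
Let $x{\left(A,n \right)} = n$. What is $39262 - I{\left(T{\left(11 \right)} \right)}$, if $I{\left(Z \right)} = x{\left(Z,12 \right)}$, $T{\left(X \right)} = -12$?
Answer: $39250$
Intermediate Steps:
$I{\left(Z \right)} = 12$
$39262 - I{\left(T{\left(11 \right)} \right)} = 39262 - 12 = 39250$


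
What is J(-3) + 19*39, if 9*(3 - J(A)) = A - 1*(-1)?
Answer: 6698/9 ≈ 744.22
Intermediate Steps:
J(A) = 26/9 - A/9 (J(A) = 3 - (A - 1*(-1))/9 = 3 - (A + 1)/9 = 3 - (1 + A)/9 = 3 + (-1/9 - A/9) = 26/9 - A/9)
J(-3) + 19*39 = (26/9 - 1/9*(-3)) + 19*39 = (26/9 + 1/3) + 741 = 29/9 + 741 = 6698/9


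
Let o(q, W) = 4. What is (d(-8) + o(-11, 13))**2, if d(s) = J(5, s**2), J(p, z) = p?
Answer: 81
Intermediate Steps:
d(s) = 5
(d(-8) + o(-11, 13))**2 = (5 + 4)**2 = 9**2 = 81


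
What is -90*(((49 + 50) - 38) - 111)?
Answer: 4500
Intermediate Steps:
-90*(((49 + 50) - 38) - 111) = -90*((99 - 38) - 111) = -90*(61 - 111) = -90*(-50) = 4500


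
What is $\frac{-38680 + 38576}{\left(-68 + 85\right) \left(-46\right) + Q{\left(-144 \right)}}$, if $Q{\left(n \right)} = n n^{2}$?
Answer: $\frac{52}{1493383} \approx 3.482 \cdot 10^{-5}$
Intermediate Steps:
$Q{\left(n \right)} = n^{3}$
$\frac{-38680 + 38576}{\left(-68 + 85\right) \left(-46\right) + Q{\left(-144 \right)}} = \frac{-38680 + 38576}{\left(-68 + 85\right) \left(-46\right) + \left(-144\right)^{3}} = - \frac{104}{17 \left(-46\right) - 2985984} = - \frac{104}{-782 - 2985984} = - \frac{104}{-2986766} = \left(-104\right) \left(- \frac{1}{2986766}\right) = \frac{52}{1493383}$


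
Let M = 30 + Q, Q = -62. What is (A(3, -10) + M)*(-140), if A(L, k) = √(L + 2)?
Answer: 4480 - 140*√5 ≈ 4167.0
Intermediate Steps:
A(L, k) = √(2 + L)
M = -32 (M = 30 - 62 = -32)
(A(3, -10) + M)*(-140) = (√(2 + 3) - 32)*(-140) = (√5 - 32)*(-140) = (-32 + √5)*(-140) = 4480 - 140*√5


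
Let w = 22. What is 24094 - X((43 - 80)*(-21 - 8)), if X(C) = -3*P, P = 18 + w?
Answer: 24214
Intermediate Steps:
P = 40 (P = 18 + 22 = 40)
X(C) = -120 (X(C) = -3*40 = -120)
24094 - X((43 - 80)*(-21 - 8)) = 24094 - 1*(-120) = 24094 + 120 = 24214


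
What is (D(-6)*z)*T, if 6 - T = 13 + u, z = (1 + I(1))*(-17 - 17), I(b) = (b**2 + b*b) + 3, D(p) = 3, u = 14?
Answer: 12852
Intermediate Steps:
I(b) = 3 + 2*b**2 (I(b) = (b**2 + b**2) + 3 = 2*b**2 + 3 = 3 + 2*b**2)
z = -204 (z = (1 + (3 + 2*1**2))*(-17 - 17) = (1 + (3 + 2*1))*(-34) = (1 + (3 + 2))*(-34) = (1 + 5)*(-34) = 6*(-34) = -204)
T = -21 (T = 6 - (13 + 14) = 6 - 1*27 = 6 - 27 = -21)
(D(-6)*z)*T = (3*(-204))*(-21) = -612*(-21) = 12852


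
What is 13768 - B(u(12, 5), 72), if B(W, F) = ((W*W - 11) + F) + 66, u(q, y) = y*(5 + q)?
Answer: 6416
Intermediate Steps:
B(W, F) = 55 + F + W² (B(W, F) = ((W² - 11) + F) + 66 = ((-11 + W²) + F) + 66 = (-11 + F + W²) + 66 = 55 + F + W²)
13768 - B(u(12, 5), 72) = 13768 - (55 + 72 + (5*(5 + 12))²) = 13768 - (55 + 72 + (5*17)²) = 13768 - (55 + 72 + 85²) = 13768 - (55 + 72 + 7225) = 13768 - 1*7352 = 13768 - 7352 = 6416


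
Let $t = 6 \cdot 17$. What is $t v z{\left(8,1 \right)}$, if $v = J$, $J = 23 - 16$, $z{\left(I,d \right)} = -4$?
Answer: $-2856$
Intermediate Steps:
$t = 102$
$J = 7$
$v = 7$
$t v z{\left(8,1 \right)} = 102 \cdot 7 \left(-4\right) = 714 \left(-4\right) = -2856$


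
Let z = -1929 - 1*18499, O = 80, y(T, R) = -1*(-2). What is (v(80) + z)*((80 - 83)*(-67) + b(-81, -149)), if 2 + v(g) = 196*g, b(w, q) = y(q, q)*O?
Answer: -1714750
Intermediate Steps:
y(T, R) = 2
b(w, q) = 160 (b(w, q) = 2*80 = 160)
v(g) = -2 + 196*g
z = -20428 (z = -1929 - 18499 = -20428)
(v(80) + z)*((80 - 83)*(-67) + b(-81, -149)) = ((-2 + 196*80) - 20428)*((80 - 83)*(-67) + 160) = ((-2 + 15680) - 20428)*(-3*(-67) + 160) = (15678 - 20428)*(201 + 160) = -4750*361 = -1714750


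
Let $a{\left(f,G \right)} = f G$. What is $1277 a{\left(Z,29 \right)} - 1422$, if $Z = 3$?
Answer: $109677$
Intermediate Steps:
$a{\left(f,G \right)} = G f$
$1277 a{\left(Z,29 \right)} - 1422 = 1277 \cdot 29 \cdot 3 - 1422 = 1277 \cdot 87 - 1422 = 111099 - 1422 = 109677$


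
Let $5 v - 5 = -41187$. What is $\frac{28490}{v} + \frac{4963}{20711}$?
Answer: $- \frac{1372947842}{426460201} \approx -3.2194$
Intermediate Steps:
$v = - \frac{41182}{5}$ ($v = 1 + \frac{1}{5} \left(-41187\right) = 1 - \frac{41187}{5} = - \frac{41182}{5} \approx -8236.4$)
$\frac{28490}{v} + \frac{4963}{20711} = \frac{28490}{- \frac{41182}{5}} + \frac{4963}{20711} = 28490 \left(- \frac{5}{41182}\right) + 4963 \cdot \frac{1}{20711} = - \frac{71225}{20591} + \frac{4963}{20711} = - \frac{1372947842}{426460201}$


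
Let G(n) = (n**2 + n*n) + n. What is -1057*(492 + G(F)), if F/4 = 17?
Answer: -10367056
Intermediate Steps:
F = 68 (F = 4*17 = 68)
G(n) = n + 2*n**2 (G(n) = (n**2 + n**2) + n = 2*n**2 + n = n + 2*n**2)
-1057*(492 + G(F)) = -1057*(492 + 68*(1 + 2*68)) = -1057*(492 + 68*(1 + 136)) = -1057*(492 + 68*137) = -1057*(492 + 9316) = -1057*9808 = -10367056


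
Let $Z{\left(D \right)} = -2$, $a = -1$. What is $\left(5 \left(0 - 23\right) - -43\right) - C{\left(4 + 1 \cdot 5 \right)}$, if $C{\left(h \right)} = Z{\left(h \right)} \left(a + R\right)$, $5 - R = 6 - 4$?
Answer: $-68$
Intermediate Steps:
$R = 3$ ($R = 5 - \left(6 - 4\right) = 5 - 2 = 3$)
$C{\left(h \right)} = -4$ ($C{\left(h \right)} = - 2 \left(-1 + 3\right) = \left(-2\right) 2 = -4$)
$\left(5 \left(0 - 23\right) - -43\right) - C{\left(4 + 1 \cdot 5 \right)} = \left(5 \left(0 - 23\right) - -43\right) - -4 = \left(5 \left(-23\right) + 43\right) + 4 = \left(-115 + 43\right) + 4 = -72 + 4 = -68$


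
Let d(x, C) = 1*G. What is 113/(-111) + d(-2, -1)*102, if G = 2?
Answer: 22531/111 ≈ 202.98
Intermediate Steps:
d(x, C) = 2 (d(x, C) = 1*2 = 2)
113/(-111) + d(-2, -1)*102 = 113/(-111) + 2*102 = 113*(-1/111) + 204 = -113/111 + 204 = 22531/111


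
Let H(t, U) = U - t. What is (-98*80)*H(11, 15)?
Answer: -31360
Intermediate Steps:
(-98*80)*H(11, 15) = (-98*80)*(15 - 1*11) = -7840*(15 - 11) = -7840*4 = -31360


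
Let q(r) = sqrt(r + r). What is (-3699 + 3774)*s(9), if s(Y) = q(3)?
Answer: 75*sqrt(6) ≈ 183.71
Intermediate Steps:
q(r) = sqrt(2)*sqrt(r) (q(r) = sqrt(2*r) = sqrt(2)*sqrt(r))
s(Y) = sqrt(6) (s(Y) = sqrt(2)*sqrt(3) = sqrt(6))
(-3699 + 3774)*s(9) = (-3699 + 3774)*sqrt(6) = 75*sqrt(6)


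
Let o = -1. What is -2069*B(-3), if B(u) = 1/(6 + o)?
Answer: -2069/5 ≈ -413.80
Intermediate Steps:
B(u) = 1/5 (B(u) = 1/(6 - 1) = 1/5)
-2069*B(-3) = -2069*1/5 = -2069/5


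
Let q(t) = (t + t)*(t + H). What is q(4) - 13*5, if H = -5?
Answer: -73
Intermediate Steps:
q(t) = 2*t*(-5 + t) (q(t) = (t + t)*(t - 5) = (2*t)*(-5 + t) = 2*t*(-5 + t))
q(4) - 13*5 = 2*4*(-5 + 4) - 13*5 = 2*4*(-1) - 65 = -8 - 65 = -73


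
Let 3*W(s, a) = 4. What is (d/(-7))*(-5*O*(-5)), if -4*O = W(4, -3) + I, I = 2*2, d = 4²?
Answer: 1600/21 ≈ 76.190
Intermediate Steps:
d = 16
W(s, a) = 4/3 (W(s, a) = (⅓)*4 = 4/3)
I = 4
O = -4/3 (O = -(4/3 + 4)/4 = -¼*16/3 = -4/3 ≈ -1.3333)
(d/(-7))*(-5*O*(-5)) = (16/(-7))*(-5*(-4/3)*(-5)) = (16*(-⅐))*((20/3)*(-5)) = -16/7*(-100/3) = 1600/21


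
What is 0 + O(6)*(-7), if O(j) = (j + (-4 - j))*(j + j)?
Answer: 336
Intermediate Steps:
O(j) = -8*j
0 + O(6)*(-7) = 0 - 8*6*(-7) = 0 - 48*(-7) = 0 + 336 = 336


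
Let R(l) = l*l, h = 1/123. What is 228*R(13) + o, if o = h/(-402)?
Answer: 1905253271/49446 ≈ 38532.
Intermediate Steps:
h = 1/123 ≈ 0.0081301
R(l) = l²
o = -1/49446 (o = (1/123)/(-402) = (1/123)*(-1/402) = -1/49446 ≈ -2.0224e-5)
228*R(13) + o = 228*13² - 1/49446 = 228*169 - 1/49446 = 38532 - 1/49446 = 1905253271/49446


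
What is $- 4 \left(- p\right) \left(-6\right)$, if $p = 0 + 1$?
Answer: $-24$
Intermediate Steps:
$p = 1$
$- 4 \left(- p\right) \left(-6\right) = - 4 \left(\left(-1\right) 1\right) \left(-6\right) = \left(-4\right) \left(-1\right) \left(-6\right) = 4 \left(-6\right) = -24$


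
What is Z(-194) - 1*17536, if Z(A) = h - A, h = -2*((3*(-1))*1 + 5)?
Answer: -17346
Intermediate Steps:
h = -4 (h = -2*(-3*1 + 5) = -2*(-3 + 5) = -2*2 = -4)
Z(A) = -4 - A
Z(-194) - 1*17536 = (-4 - 1*(-194)) - 1*17536 = (-4 + 194) - 17536 = 190 - 17536 = -17346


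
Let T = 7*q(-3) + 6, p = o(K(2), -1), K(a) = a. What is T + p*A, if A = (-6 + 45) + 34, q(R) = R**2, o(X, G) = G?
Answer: -4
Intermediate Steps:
p = -1
T = 69 (T = 7*(-3)**2 + 6 = 7*9 + 6 = 63 + 6 = 69)
A = 73 (A = 39 + 34 = 73)
T + p*A = 69 - 1*73 = 69 - 73 = -4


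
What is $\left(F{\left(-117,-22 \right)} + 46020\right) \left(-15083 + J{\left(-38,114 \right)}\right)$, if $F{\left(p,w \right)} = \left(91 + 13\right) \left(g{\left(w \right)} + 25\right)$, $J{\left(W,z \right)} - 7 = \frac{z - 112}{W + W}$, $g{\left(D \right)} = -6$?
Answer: $- \frac{13748190222}{19} \approx -7.2359 \cdot 10^{8}$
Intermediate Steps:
$J{\left(W,z \right)} = 7 + \frac{-112 + z}{2 W}$ ($J{\left(W,z \right)} = 7 + \frac{z - 112}{W + W} = 7 + \frac{-112 + z}{2 W}$)
$F{\left(p,w \right)} = 1976$ ($F{\left(p,w \right)} = \left(91 + 13\right) \left(-6 + 25\right) = 104 \cdot 19 = 1976$)
$\left(F{\left(-117,-22 \right)} + 46020\right) \left(-15083 + J{\left(-38,114 \right)}\right) = \left(1976 + 46020\right) \left(-15083 + \frac{-112 + 114 + 14 \left(-38\right)}{2 \left(-38\right)}\right) = 47996 \left(-15083 + \frac{1}{2} \left(- \frac{1}{38}\right) \left(-112 + 114 - 532\right)\right) = 47996 \left(-15083 + \frac{1}{2} \left(- \frac{1}{38}\right) \left(-530\right)\right) = 47996 \left(-15083 + \frac{265}{38}\right) = 47996 \left(- \frac{572889}{38}\right) = - \frac{13748190222}{19}$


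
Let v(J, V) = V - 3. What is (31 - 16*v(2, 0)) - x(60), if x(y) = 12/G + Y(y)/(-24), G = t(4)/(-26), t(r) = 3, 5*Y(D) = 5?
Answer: 4393/24 ≈ 183.04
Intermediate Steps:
Y(D) = 1 (Y(D) = (1/5)*5 = 1)
v(J, V) = -3 + V
G = -3/26 (G = 3/(-26) = 3*(-1/26) = -3/26 ≈ -0.11538)
x(y) = -2497/24 (x(y) = 12/(-3/26) + 1/(-24) = 12*(-26/3) + 1*(-1/24) = -104 - 1/24 = -2497/24)
(31 - 16*v(2, 0)) - x(60) = (31 - 16*(-3 + 0)) - 1*(-2497/24) = (31 - 16*(-3)) + 2497/24 = (31 + 48) + 2497/24 = 79 + 2497/24 = 4393/24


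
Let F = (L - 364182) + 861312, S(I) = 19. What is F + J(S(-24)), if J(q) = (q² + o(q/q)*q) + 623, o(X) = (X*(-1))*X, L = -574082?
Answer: -75987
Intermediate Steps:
F = -76952 (F = (-574082 - 364182) + 861312 = -938264 + 861312 = -76952)
o(X) = -X² (o(X) = (-X)*X = -X²)
J(q) = 623 + q² - q (J(q) = (q² + (-(q/q)²)*q) + 623 = (q² + (-1*1²)*q) + 623 = (q² + (-1*1)*q) + 623 = (q² - q) + 623 = 623 + q² - q)
F + J(S(-24)) = -76952 + (623 + 19² - 1*19) = -76952 + (623 + 361 - 19) = -76952 + 965 = -75987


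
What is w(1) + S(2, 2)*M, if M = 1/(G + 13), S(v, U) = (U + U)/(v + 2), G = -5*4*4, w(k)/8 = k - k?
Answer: -1/67 ≈ -0.014925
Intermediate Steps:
w(k) = 0 (w(k) = 8*(k - k) = 8*0 = 0)
G = -80 (G = -20*4 = -80)
S(v, U) = 2*U/(2 + v) (S(v, U) = (2*U)/(2 + v) = 2*U/(2 + v))
M = -1/67 (M = 1/(-80 + 13) = 1/(-67) = -1/67 ≈ -0.014925)
w(1) + S(2, 2)*M = 0 + (2*2/(2 + 2))*(-1/67) = 0 + (2*2/4)*(-1/67) = 0 + (2*2*(1/4))*(-1/67) = 0 + 1*(-1/67) = 0 - 1/67 = -1/67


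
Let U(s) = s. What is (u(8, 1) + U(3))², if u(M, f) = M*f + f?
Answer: 144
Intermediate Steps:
u(M, f) = f + M*f
(u(8, 1) + U(3))² = (1*(1 + 8) + 3)² = (1*9 + 3)² = (9 + 3)² = 12² = 144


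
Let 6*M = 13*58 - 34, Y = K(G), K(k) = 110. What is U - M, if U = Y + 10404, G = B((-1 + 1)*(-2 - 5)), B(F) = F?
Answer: 10394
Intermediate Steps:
G = 0 (G = (-1 + 1)*(-2 - 5) = 0*(-7) = 0)
Y = 110
U = 10514 (U = 110 + 10404 = 10514)
M = 120 (M = (13*58 - 34)/6 = (754 - 34)/6 = (1/6)*720 = 120)
U - M = 10514 - 1*120 = 10514 - 120 = 10394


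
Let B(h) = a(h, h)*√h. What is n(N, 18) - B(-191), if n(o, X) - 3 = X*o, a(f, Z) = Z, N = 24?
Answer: 435 + 191*I*√191 ≈ 435.0 + 2639.7*I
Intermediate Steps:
n(o, X) = 3 + X*o
B(h) = h^(3/2) (B(h) = h*√h = h^(3/2))
n(N, 18) - B(-191) = (3 + 18*24) - (-191)^(3/2) = (3 + 432) - (-191)*I*√191 = 435 + 191*I*√191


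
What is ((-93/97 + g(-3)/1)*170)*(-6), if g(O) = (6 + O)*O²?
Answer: -2576520/97 ≈ -26562.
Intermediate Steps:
g(O) = O²*(6 + O)
((-93/97 + g(-3)/1)*170)*(-6) = ((-93/97 + ((-3)²*(6 - 3))/1)*170)*(-6) = ((-93*1/97 + (9*3)*1)*170)*(-6) = ((-93/97 + 27*1)*170)*(-6) = ((-93/97 + 27)*170)*(-6) = ((2526/97)*170)*(-6) = (429420/97)*(-6) = -2576520/97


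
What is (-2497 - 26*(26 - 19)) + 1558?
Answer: -1121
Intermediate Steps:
(-2497 - 26*(26 - 19)) + 1558 = (-2497 - 26*7) + 1558 = (-2497 - 182) + 1558 = -2679 + 1558 = -1121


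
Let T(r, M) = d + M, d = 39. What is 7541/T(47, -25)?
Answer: 7541/14 ≈ 538.64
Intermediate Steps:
T(r, M) = 39 + M
7541/T(47, -25) = 7541/(39 - 25) = 7541/14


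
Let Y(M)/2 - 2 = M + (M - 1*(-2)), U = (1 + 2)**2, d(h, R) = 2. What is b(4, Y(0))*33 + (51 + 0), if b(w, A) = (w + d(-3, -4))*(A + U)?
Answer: 3417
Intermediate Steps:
U = 9 (U = 3**2 = 9)
Y(M) = 8 + 4*M (Y(M) = 4 + 2*(M + (M - 1*(-2))) = 4 + 2*(M + (M + 2)) = 4 + 2*(M + (2 + M)) = 4 + 2*(2 + 2*M) = 4 + (4 + 4*M) = 8 + 4*M)
b(w, A) = (2 + w)*(9 + A) (b(w, A) = (w + 2)*(A + 9) = (2 + w)*(9 + A))
b(4, Y(0))*33 + (51 + 0) = (18 + 2*(8 + 4*0) + 9*4 + (8 + 4*0)*4)*33 + (51 + 0) = (18 + 2*(8 + 0) + 36 + (8 + 0)*4)*33 + 51 = (18 + 2*8 + 36 + 8*4)*33 + 51 = (18 + 16 + 36 + 32)*33 + 51 = 102*33 + 51 = 3366 + 51 = 3417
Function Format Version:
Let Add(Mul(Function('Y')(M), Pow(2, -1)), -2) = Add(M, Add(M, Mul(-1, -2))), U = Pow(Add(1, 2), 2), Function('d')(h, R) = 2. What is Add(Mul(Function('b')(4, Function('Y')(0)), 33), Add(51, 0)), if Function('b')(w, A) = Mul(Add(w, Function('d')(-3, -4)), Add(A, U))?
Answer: 3417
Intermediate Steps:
U = 9 (U = Pow(3, 2) = 9)
Function('Y')(M) = Add(8, Mul(4, M)) (Function('Y')(M) = Add(4, Mul(2, Add(M, Add(M, Mul(-1, -2))))) = Add(4, Mul(2, Add(M, Add(M, 2)))) = Add(4, Mul(2, Add(M, Add(2, M)))) = Add(4, Mul(2, Add(2, Mul(2, M)))) = Add(4, Add(4, Mul(4, M))) = Add(8, Mul(4, M)))
Function('b')(w, A) = Mul(Add(2, w), Add(9, A)) (Function('b')(w, A) = Mul(Add(w, 2), Add(A, 9)) = Mul(Add(2, w), Add(9, A)))
Add(Mul(Function('b')(4, Function('Y')(0)), 33), Add(51, 0)) = Add(Mul(Add(18, Mul(2, Add(8, Mul(4, 0))), Mul(9, 4), Mul(Add(8, Mul(4, 0)), 4)), 33), Add(51, 0)) = Add(Mul(Add(18, Mul(2, Add(8, 0)), 36, Mul(Add(8, 0), 4)), 33), 51) = Add(Mul(Add(18, Mul(2, 8), 36, Mul(8, 4)), 33), 51) = Add(Mul(Add(18, 16, 36, 32), 33), 51) = Add(Mul(102, 33), 51) = Add(3366, 51) = 3417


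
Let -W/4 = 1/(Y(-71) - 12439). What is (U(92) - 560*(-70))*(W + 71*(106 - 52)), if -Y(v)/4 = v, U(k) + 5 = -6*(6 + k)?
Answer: 105833764254/715 ≈ 1.4802e+8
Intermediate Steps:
U(k) = -41 - 6*k (U(k) = -5 - 6*(6 + k) = -5 + (-36 - 6*k) = -41 - 6*k)
Y(v) = -4*v
W = 4/12155 (W = -4/(-4*(-71) - 12439) = -4/(284 - 12439) = -4/(-12155) = -4*(-1/12155) = 4/12155 ≈ 0.00032908)
(U(92) - 560*(-70))*(W + 71*(106 - 52)) = ((-41 - 6*92) - 560*(-70))*(4/12155 + 71*(106 - 52)) = ((-41 - 552) + 39200)*(4/12155 + 71*54) = (-593 + 39200)*(4/12155 + 3834) = 38607*(46602274/12155) = 105833764254/715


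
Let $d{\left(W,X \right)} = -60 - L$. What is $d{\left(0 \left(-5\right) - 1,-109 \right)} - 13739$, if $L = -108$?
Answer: $-13691$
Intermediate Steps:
$d{\left(W,X \right)} = 48$ ($d{\left(W,X \right)} = -60 - -108 = -60 + 108 = 48$)
$d{\left(0 \left(-5\right) - 1,-109 \right)} - 13739 = 48 - 13739 = -13691$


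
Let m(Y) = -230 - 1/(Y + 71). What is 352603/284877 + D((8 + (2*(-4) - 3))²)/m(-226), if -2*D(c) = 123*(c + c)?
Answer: 6827840488/1128397797 ≈ 6.0509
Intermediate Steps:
m(Y) = -230 - 1/(71 + Y)
D(c) = -123*c (D(c) = -123*(c + c)/2 = -123*2*c/2 = -123*c)
352603/284877 + D((8 + (2*(-4) - 3))²)/m(-226) = 352603/284877 + (-123*(8 + (2*(-4) - 3))²)/(((-16331 - 230*(-226))/(71 - 226))) = 352603*(1/284877) + (-123*(8 + (-8 - 3))²)/(((-16331 + 51980)/(-155))) = 352603/284877 + (-123*(8 - 11)²)/((-1/155*35649)) = 352603/284877 + (-123*(-3)²)/(-35649/155) = 352603/284877 - 123*9*(-155/35649) = 352603/284877 - 1107*(-155/35649) = 352603/284877 + 19065/3961 = 6827840488/1128397797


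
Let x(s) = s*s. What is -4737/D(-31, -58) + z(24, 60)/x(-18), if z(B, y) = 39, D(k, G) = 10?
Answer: -255733/540 ≈ -473.58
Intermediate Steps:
x(s) = s²
-4737/D(-31, -58) + z(24, 60)/x(-18) = -4737/10 + 39/((-18)²) = -4737*⅒ + 39/324 = -4737/10 + 39*(1/324) = -4737/10 + 13/108 = -255733/540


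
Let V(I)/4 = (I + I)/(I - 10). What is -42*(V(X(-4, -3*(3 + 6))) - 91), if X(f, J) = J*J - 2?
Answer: 832034/239 ≈ 3481.3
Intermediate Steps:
X(f, J) = -2 + J² (X(f, J) = J² - 2 = -2 + J²)
V(I) = 8*I/(-10 + I) (V(I) = 4*((I + I)/(I - 10)) = 4*((2*I)/(-10 + I)) = 4*(2*I/(-10 + I)) = 8*I/(-10 + I))
-42*(V(X(-4, -3*(3 + 6))) - 91) = -42*(8*(-2 + (-3*(3 + 6))²)/(-10 + (-2 + (-3*(3 + 6))²)) - 91) = -42*(8*(-2 + (-3*9)²)/(-10 + (-2 + (-3*9)²)) - 91) = -42*(8*(-2 + (-27)²)/(-10 + (-2 + (-27)²)) - 91) = -42*(8*(-2 + 729)/(-10 + (-2 + 729)) - 91) = -42*(8*727/(-10 + 727) - 91) = -42*(8*727/717 - 91) = -42*(8*727*(1/717) - 91) = -42*(5816/717 - 91) = -42*(-59431/717) = 832034/239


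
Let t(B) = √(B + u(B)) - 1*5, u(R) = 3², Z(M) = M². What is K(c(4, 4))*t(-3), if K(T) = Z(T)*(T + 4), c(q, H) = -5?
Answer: 125 - 25*√6 ≈ 63.763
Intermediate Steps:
u(R) = 9
K(T) = T²*(4 + T) (K(T) = T²*(T + 4) = T²*(4 + T))
t(B) = -5 + √(9 + B) (t(B) = √(B + 9) - 1*5 = √(9 + B) - 5 = -5 + √(9 + B))
K(c(4, 4))*t(-3) = ((-5)²*(4 - 5))*(-5 + √(9 - 3)) = (25*(-1))*(-5 + √6) = -25*(-5 + √6) = 125 - 25*√6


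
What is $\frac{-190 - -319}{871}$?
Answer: $\frac{129}{871} \approx 0.14811$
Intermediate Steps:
$\frac{-190 - -319}{871} = \left(-190 + 319\right) \frac{1}{871} = 129 \cdot \frac{1}{871} = \frac{129}{871}$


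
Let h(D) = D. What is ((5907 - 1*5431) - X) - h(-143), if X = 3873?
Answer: -3254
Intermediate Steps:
((5907 - 1*5431) - X) - h(-143) = ((5907 - 1*5431) - 1*3873) - 1*(-143) = ((5907 - 5431) - 3873) + 143 = (476 - 3873) + 143 = -3397 + 143 = -3254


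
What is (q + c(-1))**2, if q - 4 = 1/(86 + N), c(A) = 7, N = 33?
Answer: 1716100/14161 ≈ 121.18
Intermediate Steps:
q = 477/119 (q = 4 + 1/(86 + 33) = 4 + 1/119 = 477/119 ≈ 4.0084)
(q + c(-1))**2 = (477/119 + 7)**2 = (1310/119)**2 = 1716100/14161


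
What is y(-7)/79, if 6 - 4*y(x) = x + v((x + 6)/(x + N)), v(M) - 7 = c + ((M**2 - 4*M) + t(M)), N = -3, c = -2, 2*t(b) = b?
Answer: 417/15800 ≈ 0.026392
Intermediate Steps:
t(b) = b/2
v(M) = 5 + M**2 - 7*M/2 (v(M) = 7 + (-2 + ((M**2 - 4*M) + M/2)) = 7 + (-2 + (M**2 - 7*M/2)) = 7 + (-2 + M**2 - 7*M/2) = 5 + M**2 - 7*M/2)
y(x) = 1/4 - x/4 - (6 + x)**2/(4*(-3 + x)**2) + 7*(6 + x)/(8*(-3 + x)) (y(x) = 3/2 - (x + (5 + ((x + 6)/(x - 3))**2 - 7*(x + 6)/(2*(x - 3))))/4 = 3/2 - (x + (5 + ((6 + x)/(-3 + x))**2 - 7*(6 + x)/(2*(-3 + x))))/4 = 3/2 - (x + (5 + (6 + x)**2/(-3 + x)**2 - 7*(6 + x)/(2*(-3 + x))))/4 = 3/2 - (5 + x + (6 + x)**2/(-3 + x)**2 - 7*(6 + x)/(2*(-3 + x)))/4 = 3/2 + (-5/4 - x/4 - (6 + x)**2/(4*(-3 + x)**2) + 7*(6 + x)/(8*(-3 + x))) = 1/4 - x/4 - (6 + x)**2/(4*(-3 + x)**2) + 7*(6 + x)/(8*(-3 + x)))
y(-7)/79 = ((-180 - 33*(-7) - 2*(-7)**3 + 19*(-7)**2)/(8*(9 + (-7)**2 - 6*(-7))))/79 = ((-180 + 231 - 2*(-343) + 19*49)/(8*(9 + 49 + 42)))*(1/79) = ((1/8)*(-180 + 231 + 686 + 931)/100)*(1/79) = ((1/8)*(1/100)*1668)*(1/79) = (417/200)*(1/79) = 417/15800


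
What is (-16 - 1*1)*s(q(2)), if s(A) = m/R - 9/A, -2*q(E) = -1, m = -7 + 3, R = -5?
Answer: 1462/5 ≈ 292.40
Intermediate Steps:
m = -4
q(E) = ½ (q(E) = -½*(-1) = ½)
s(A) = ⅘ - 9/A (s(A) = -4/(-5) - 9/A = -4*(-⅕) - 9/A = ⅘ - 9/A)
(-16 - 1*1)*s(q(2)) = (-16 - 1*1)*(⅘ - 9/½) = (-16 - 1)*(⅘ - 9*2) = -17*(⅘ - 18) = -17*(-86/5) = 1462/5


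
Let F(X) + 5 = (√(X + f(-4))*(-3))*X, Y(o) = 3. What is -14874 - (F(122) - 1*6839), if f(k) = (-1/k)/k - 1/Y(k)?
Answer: -8030 + 61*√17511/2 ≈ -3994.0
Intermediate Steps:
f(k) = -⅓ - 1/k² (f(k) = (-1/k)/k - 1/3 = -1/k² - 1*⅓ = -1/k² - ⅓ = -⅓ - 1/k²)
F(X) = -5 - 3*X*√(-19/48 + X) (F(X) = -5 + (√(X + (-⅓ - 1/(-4)²))*(-3))*X = -5 + (√(X + (-⅓ - 1*1/16))*(-3))*X = -5 + (√(X + (-⅓ - 1/16))*(-3))*X = -5 + (√(X - 19/48)*(-3))*X = -5 + (√(-19/48 + X)*(-3))*X = -5 + (-3*√(-19/48 + X))*X = -5 - 3*X*√(-19/48 + X))
-14874 - (F(122) - 1*6839) = -14874 - ((-5 - ¼*122*√(-57 + 144*122)) - 1*6839) = -14874 - ((-5 - ¼*122*√(-57 + 17568)) - 6839) = -14874 - ((-5 - ¼*122*√17511) - 6839) = -14874 - ((-5 - 61*√17511/2) - 6839) = -14874 - (-6844 - 61*√17511/2) = -14874 + (6844 + 61*√17511/2) = -8030 + 61*√17511/2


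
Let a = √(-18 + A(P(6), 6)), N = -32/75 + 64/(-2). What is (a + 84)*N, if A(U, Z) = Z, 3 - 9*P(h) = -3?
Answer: -68096/25 - 4864*I*√3/75 ≈ -2723.8 - 112.33*I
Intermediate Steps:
P(h) = ⅔ (P(h) = ⅓ - ⅑*(-3) = ⅓ + ⅓ = ⅔)
N = -2432/75 (N = -32*1/75 + 64*(-½) = -32/75 - 32 = -2432/75 ≈ -32.427)
a = 2*I*√3 (a = √(-18 + 6) = √(-12) = 2*I*√3 ≈ 3.4641*I)
(a + 84)*N = (2*I*√3 + 84)*(-2432/75) = (84 + 2*I*√3)*(-2432/75) = -68096/25 - 4864*I*√3/75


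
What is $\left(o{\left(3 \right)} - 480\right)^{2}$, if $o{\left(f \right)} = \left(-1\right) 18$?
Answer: $248004$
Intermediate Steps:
$o{\left(f \right)} = -18$
$\left(o{\left(3 \right)} - 480\right)^{2} = \left(-18 - 480\right)^{2} = \left(-498\right)^{2} = 248004$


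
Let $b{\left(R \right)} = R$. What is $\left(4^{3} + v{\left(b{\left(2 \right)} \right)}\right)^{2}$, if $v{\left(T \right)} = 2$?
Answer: $4356$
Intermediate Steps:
$\left(4^{3} + v{\left(b{\left(2 \right)} \right)}\right)^{2} = \left(4^{3} + 2\right)^{2} = \left(64 + 2\right)^{2} = 66^{2} = 4356$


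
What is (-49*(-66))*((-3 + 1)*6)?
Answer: -38808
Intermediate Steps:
(-49*(-66))*((-3 + 1)*6) = 3234*(-2*6) = 3234*(-12) = -38808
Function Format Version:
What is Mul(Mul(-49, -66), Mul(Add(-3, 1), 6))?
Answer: -38808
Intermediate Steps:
Mul(Mul(-49, -66), Mul(Add(-3, 1), 6)) = Mul(3234, Mul(-2, 6)) = Mul(3234, -12) = -38808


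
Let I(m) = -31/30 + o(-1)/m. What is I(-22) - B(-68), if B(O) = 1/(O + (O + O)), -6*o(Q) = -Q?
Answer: -1909/1870 ≈ -1.0209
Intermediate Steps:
o(Q) = Q/6 (o(Q) = -(-1)*Q/6 = Q/6)
I(m) = -31/30 - 1/(6*m) (I(m) = -31/30 + ((⅙)*(-1))/m = -31*1/30 - 1/(6*m) = -31/30 - 1/(6*m))
B(O) = 1/(3*O) (B(O) = 1/(O + 2*O) = 1/(3*O))
I(-22) - B(-68) = (1/30)*(-5 - 31*(-22))/(-22) - 1/(3*(-68)) = (1/30)*(-1/22)*(-5 + 682) - (-1)/(3*68) = (1/30)*(-1/22)*677 - 1*(-1/204) = -677/660 + 1/204 = -1909/1870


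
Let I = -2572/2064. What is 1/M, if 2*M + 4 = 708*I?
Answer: -86/38109 ≈ -0.0022567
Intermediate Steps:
I = -643/516 (I = -2572*1/2064 = -643/516 ≈ -1.2461)
M = -38109/86 (M = -2 + (708*(-643/516))/2 = -2 + (½)*(-37937/43) = -2 - 37937/86 = -38109/86 ≈ -443.13)
1/M = 1/(-38109/86) = -86/38109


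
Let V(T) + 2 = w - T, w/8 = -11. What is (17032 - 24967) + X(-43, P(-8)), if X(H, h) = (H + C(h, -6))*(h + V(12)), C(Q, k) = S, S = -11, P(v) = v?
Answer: -1995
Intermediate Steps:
w = -88 (w = 8*(-11) = -88)
V(T) = -90 - T (V(T) = -2 + (-88 - T) = -90 - T)
C(Q, k) = -11
X(H, h) = (-102 + h)*(-11 + H) (X(H, h) = (H - 11)*(h + (-90 - 1*12)) = (-11 + H)*(h + (-90 - 12)) = (-11 + H)*(h - 102) = (-11 + H)*(-102 + h) = (-102 + h)*(-11 + H))
(17032 - 24967) + X(-43, P(-8)) = (17032 - 24967) + (1122 - 102*(-43) - 11*(-8) - 43*(-8)) = -7935 + (1122 + 4386 + 88 + 344) = -7935 + 5940 = -1995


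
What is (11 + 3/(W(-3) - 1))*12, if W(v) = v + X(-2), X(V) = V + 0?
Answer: 126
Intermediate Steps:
X(V) = V
W(v) = -2 + v (W(v) = v - 2 = -2 + v)
(11 + 3/(W(-3) - 1))*12 = (11 + 3/((-2 - 3) - 1))*12 = (11 + 3/(-5 - 1))*12 = (11 + 3/(-6))*12 = (11 - ⅙*3)*12 = (11 - ½)*12 = (21/2)*12 = 126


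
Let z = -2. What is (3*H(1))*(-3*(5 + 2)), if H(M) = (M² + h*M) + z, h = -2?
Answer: 189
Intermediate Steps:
H(M) = -2 + M² - 2*M (H(M) = (M² - 2*M) - 2 = -2 + M² - 2*M)
(3*H(1))*(-3*(5 + 2)) = (3*(-2 + 1² - 2*1))*(-3*(5 + 2)) = (3*(-2 + 1 - 2))*(-3*7) = (3*(-3))*(-21) = -9*(-21) = 189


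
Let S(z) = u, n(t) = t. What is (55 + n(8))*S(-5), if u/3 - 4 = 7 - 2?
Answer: 1701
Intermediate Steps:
u = 27 (u = 12 + 3*(7 - 2) = 12 + 3*5 = 12 + 15 = 27)
S(z) = 27
(55 + n(8))*S(-5) = (55 + 8)*27 = 63*27 = 1701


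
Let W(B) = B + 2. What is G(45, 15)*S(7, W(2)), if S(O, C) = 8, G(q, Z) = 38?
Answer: 304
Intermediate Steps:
W(B) = 2 + B
G(45, 15)*S(7, W(2)) = 38*8 = 304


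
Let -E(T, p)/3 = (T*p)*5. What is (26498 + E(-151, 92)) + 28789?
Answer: 263667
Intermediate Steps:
E(T, p) = -15*T*p (E(T, p) = -3*T*p*5 = -15*T*p)
(26498 + E(-151, 92)) + 28789 = (26498 - 15*(-151)*92) + 28789 = (26498 + 208380) + 28789 = 234878 + 28789 = 263667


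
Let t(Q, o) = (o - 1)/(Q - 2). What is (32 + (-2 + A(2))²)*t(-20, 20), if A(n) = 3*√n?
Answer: -513/11 + 114*√2/11 ≈ -31.980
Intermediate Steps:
t(Q, o) = (-1 + o)/(-2 + Q)
(32 + (-2 + A(2))²)*t(-20, 20) = (32 + (-2 + 3*√2)²)*((-1 + 20)/(-2 - 20)) = (32 + (-2 + 3*√2)²)*(19/(-22)) = (32 + (-2 + 3*√2)²)*(-1/22*19) = (32 + (-2 + 3*√2)²)*(-19/22) = -304/11 - 19*(-2 + 3*√2)²/22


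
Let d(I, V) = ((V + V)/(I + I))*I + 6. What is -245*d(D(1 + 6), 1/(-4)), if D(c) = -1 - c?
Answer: -5635/4 ≈ -1408.8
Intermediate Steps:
d(I, V) = 6 + V (d(I, V) = ((2*V)/((2*I)))*I + 6 = ((2*V)*(1/(2*I)))*I + 6 = (V/I)*I + 6 = V + 6 = 6 + V)
-245*d(D(1 + 6), 1/(-4)) = -245*(6 + 1/(-4)) = -245*(6 - 1/4) = -245*23/4 = -35*161/4 = -5635/4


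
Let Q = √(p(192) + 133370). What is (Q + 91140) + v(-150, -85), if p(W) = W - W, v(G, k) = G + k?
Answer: 90905 + √133370 ≈ 91270.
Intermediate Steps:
p(W) = 0
Q = √133370 (Q = √(0 + 133370) = √133370 ≈ 365.20)
(Q + 91140) + v(-150, -85) = (√133370 + 91140) + (-150 - 85) = (91140 + √133370) - 235 = 90905 + √133370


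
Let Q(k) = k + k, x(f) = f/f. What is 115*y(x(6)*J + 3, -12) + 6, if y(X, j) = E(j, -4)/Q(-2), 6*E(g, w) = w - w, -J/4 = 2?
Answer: 6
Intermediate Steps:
J = -8 (J = -4*2 = -8)
x(f) = 1
Q(k) = 2*k
E(g, w) = 0 (E(g, w) = (w - w)/6 = (⅙)*0 = 0)
y(X, j) = 0 (y(X, j) = 0/((2*(-2))) = 0/(-4) = 0*(-¼) = 0)
115*y(x(6)*J + 3, -12) + 6 = 115*0 + 6 = 0 + 6 = 6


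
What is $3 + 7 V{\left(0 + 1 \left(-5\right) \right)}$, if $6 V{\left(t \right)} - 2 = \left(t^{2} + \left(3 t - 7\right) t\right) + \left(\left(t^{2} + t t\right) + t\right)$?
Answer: $\frac{646}{3} \approx 215.33$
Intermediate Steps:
$V{\left(t \right)} = \frac{1}{3} + \frac{t^{2}}{2} + \frac{t}{6} + \frac{t \left(-7 + 3 t\right)}{6}$ ($V{\left(t \right)} = \frac{1}{3} + \frac{\left(t^{2} + \left(3 t - 7\right) t\right) + \left(\left(t^{2} + t t\right) + t\right)}{6} = \frac{1}{3} + \frac{\left(t^{2} + \left(-7 + 3 t\right) t\right) + \left(\left(t^{2} + t^{2}\right) + t\right)}{6} = \frac{1}{3} + \frac{\left(t^{2} + t \left(-7 + 3 t\right)\right) + \left(2 t^{2} + t\right)}{6} = \frac{1}{3} + \frac{\left(t^{2} + t \left(-7 + 3 t\right)\right) + \left(t + 2 t^{2}\right)}{6} = \frac{1}{3} + \frac{t + 3 t^{2} + t \left(-7 + 3 t\right)}{6} = \frac{1}{3} + \left(\frac{t^{2}}{2} + \frac{t}{6} + \frac{t \left(-7 + 3 t\right)}{6}\right) = \frac{1}{3} + \frac{t^{2}}{2} + \frac{t}{6} + \frac{t \left(-7 + 3 t\right)}{6}$)
$3 + 7 V{\left(0 + 1 \left(-5\right) \right)} = 3 + 7 \left(\frac{1}{3} + \left(0 + 1 \left(-5\right)\right)^{2} - \left(0 + 1 \left(-5\right)\right)\right) = 3 + 7 \left(\frac{1}{3} + \left(0 - 5\right)^{2} - \left(0 - 5\right)\right) = 3 + 7 \left(\frac{1}{3} + \left(-5\right)^{2} - -5\right) = 3 + 7 \left(\frac{1}{3} + 25 + 5\right) = 3 + 7 \cdot \frac{91}{3} = 3 + \frac{637}{3} = \frac{646}{3}$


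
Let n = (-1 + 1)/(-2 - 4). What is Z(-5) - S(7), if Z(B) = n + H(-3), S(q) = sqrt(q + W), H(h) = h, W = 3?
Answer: -3 - sqrt(10) ≈ -6.1623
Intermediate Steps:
n = 0 (n = 0/(-6) = 0*(-1/6) = 0)
S(q) = sqrt(3 + q) (S(q) = sqrt(q + 3) = sqrt(3 + q))
Z(B) = -3 (Z(B) = 0 - 3 = -3)
Z(-5) - S(7) = -3 - sqrt(3 + 7) = -3 - sqrt(10)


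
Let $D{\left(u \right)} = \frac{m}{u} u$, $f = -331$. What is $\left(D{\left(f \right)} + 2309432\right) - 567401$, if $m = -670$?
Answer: $1741361$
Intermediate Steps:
$D{\left(u \right)} = -670$ ($D{\left(u \right)} = - \frac{670}{u} u = -670$)
$\left(D{\left(f \right)} + 2309432\right) - 567401 = \left(-670 + 2309432\right) - 567401 = 2308762 - 567401 = 1741361$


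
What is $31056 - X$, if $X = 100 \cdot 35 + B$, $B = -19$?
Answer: $27575$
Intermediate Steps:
$X = 3481$ ($X = 100 \cdot 35 - 19 = 3500 - 19 = 3481$)
$31056 - X = 31056 - 3481 = 27575$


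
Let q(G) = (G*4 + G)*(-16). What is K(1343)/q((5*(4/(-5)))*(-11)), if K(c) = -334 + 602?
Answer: -67/880 ≈ -0.076136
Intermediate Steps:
K(c) = 268
q(G) = -80*G (q(G) = (4*G + G)*(-16) = (5*G)*(-16) = -80*G)
K(1343)/q((5*(4/(-5)))*(-11)) = 268/((-80*5*(4/(-5))*(-11))) = 268/((-80*5*(4*(-⅕))*(-11))) = 268/((-80*5*(-⅘)*(-11))) = 268/((-(-320)*(-11))) = 268/((-80*44)) = 268/(-3520) = 268*(-1/3520) = -67/880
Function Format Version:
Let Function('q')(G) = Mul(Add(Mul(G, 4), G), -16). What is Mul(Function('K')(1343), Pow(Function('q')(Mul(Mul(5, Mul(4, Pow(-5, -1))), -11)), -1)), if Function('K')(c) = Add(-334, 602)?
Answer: Rational(-67, 880) ≈ -0.076136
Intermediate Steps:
Function('K')(c) = 268
Function('q')(G) = Mul(-80, G) (Function('q')(G) = Mul(Add(Mul(4, G), G), -16) = Mul(Mul(5, G), -16) = Mul(-80, G))
Mul(Function('K')(1343), Pow(Function('q')(Mul(Mul(5, Mul(4, Pow(-5, -1))), -11)), -1)) = Mul(268, Pow(Mul(-80, Mul(Mul(5, Mul(4, Pow(-5, -1))), -11)), -1)) = Mul(268, Pow(Mul(-80, Mul(Mul(5, Mul(4, Rational(-1, 5))), -11)), -1)) = Mul(268, Pow(Mul(-80, Mul(Mul(5, Rational(-4, 5)), -11)), -1)) = Mul(268, Pow(Mul(-80, Mul(-4, -11)), -1)) = Mul(268, Pow(Mul(-80, 44), -1)) = Mul(268, Pow(-3520, -1)) = Mul(268, Rational(-1, 3520)) = Rational(-67, 880)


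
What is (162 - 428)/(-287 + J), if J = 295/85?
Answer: 2261/2410 ≈ 0.93817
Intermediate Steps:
J = 59/17 (J = 295*(1/85) = 59/17 ≈ 3.4706)
(162 - 428)/(-287 + J) = (162 - 428)/(-287 + 59/17) = -266/(-4820/17) = -266*(-17/4820) = 2261/2410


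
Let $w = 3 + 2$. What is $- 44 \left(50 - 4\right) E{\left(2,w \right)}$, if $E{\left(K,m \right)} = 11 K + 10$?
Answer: $-64768$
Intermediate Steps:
$w = 5$
$E{\left(K,m \right)} = 10 + 11 K$
$- 44 \left(50 - 4\right) E{\left(2,w \right)} = - 44 \left(50 - 4\right) \left(10 + 11 \cdot 2\right) = - 44 \left(50 - 4\right) \left(10 + 22\right) = \left(-44\right) 46 \cdot 32 = \left(-2024\right) 32 = -64768$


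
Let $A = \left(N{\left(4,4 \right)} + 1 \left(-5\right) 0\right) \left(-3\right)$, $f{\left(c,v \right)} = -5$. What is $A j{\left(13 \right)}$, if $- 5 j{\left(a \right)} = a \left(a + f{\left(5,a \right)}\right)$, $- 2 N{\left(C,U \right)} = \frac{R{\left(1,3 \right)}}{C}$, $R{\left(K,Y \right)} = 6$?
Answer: $- \frac{234}{5} \approx -46.8$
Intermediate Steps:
$N{\left(C,U \right)} = - \frac{3}{C}$ ($N{\left(C,U \right)} = - \frac{6 \frac{1}{C}}{2} = - \frac{3}{C}$)
$j{\left(a \right)} = - \frac{a \left(-5 + a\right)}{5}$ ($j{\left(a \right)} = - \frac{a \left(a - 5\right)}{5} = - \frac{a \left(-5 + a\right)}{5}$)
$A = \frac{9}{4}$ ($A = \left(- \frac{3}{4} + 1 \left(-5\right) 0\right) \left(-3\right) = \left(\left(-3\right) \frac{1}{4} - 0\right) \left(-3\right) = \left(- \frac{3}{4} + 0\right) \left(-3\right) = \left(- \frac{3}{4}\right) \left(-3\right) = \frac{9}{4} \approx 2.25$)
$A j{\left(13 \right)} = \frac{9 \cdot \frac{1}{5} \cdot 13 \left(5 - 13\right)}{4} = \frac{9 \cdot \frac{1}{5} \cdot 13 \left(-8\right)}{4} = \frac{9}{4} \left(- \frac{104}{5}\right) = - \frac{234}{5}$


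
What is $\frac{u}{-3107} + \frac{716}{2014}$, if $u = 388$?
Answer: $\frac{721590}{3128749} \approx 0.23063$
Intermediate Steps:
$\frac{u}{-3107} + \frac{716}{2014} = \frac{388}{-3107} + \frac{716}{2014} = 388 \left(- \frac{1}{3107}\right) + 716 \cdot \frac{1}{2014} = - \frac{388}{3107} + \frac{358}{1007} = \frac{721590}{3128749}$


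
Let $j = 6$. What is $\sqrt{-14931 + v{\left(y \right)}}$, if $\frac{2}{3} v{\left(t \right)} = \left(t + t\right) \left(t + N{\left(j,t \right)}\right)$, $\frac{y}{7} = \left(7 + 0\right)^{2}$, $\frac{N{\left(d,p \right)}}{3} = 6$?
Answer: $\sqrt{356538} \approx 597.11$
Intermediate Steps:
$N{\left(d,p \right)} = 18$ ($N{\left(d,p \right)} = 3 \cdot 6 = 18$)
$y = 343$ ($y = 7 \left(7 + 0\right)^{2} = 7 \cdot 7^{2} = 7 \cdot 49 = 343$)
$v{\left(t \right)} = 3 t \left(18 + t\right)$ ($v{\left(t \right)} = \frac{3 \left(t + t\right) \left(t + 18\right)}{2} = \frac{3 \cdot 2 t \left(18 + t\right)}{2} = 3 t \left(18 + t\right)$)
$\sqrt{-14931 + v{\left(y \right)}} = \sqrt{-14931 + 3 \cdot 343 \left(18 + 343\right)} = \sqrt{-14931 + 3 \cdot 343 \cdot 361} = \sqrt{-14931 + 371469} = \sqrt{356538}$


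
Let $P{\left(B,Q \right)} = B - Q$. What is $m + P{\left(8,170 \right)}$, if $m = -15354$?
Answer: $-15516$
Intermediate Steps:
$m + P{\left(8,170 \right)} = -15354 + \left(8 - 170\right) = -15354 - 162 = -15516$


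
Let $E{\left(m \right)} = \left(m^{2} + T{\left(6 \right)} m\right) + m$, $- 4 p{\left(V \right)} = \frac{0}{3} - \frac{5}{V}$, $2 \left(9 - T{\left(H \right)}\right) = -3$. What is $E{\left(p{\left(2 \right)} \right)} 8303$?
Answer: $\frac{4026955}{64} \approx 62921.0$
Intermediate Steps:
$T{\left(H \right)} = \frac{21}{2}$ ($T{\left(H \right)} = 9 - - \frac{3}{2} = 9 + \frac{3}{2} = \frac{21}{2}$)
$p{\left(V \right)} = \frac{5}{4 V}$ ($p{\left(V \right)} = - \frac{\frac{0}{3} - \frac{5}{V}}{4} = - \frac{0 \cdot \frac{1}{3} - \frac{5}{V}}{4} = - \frac{0 - \frac{5}{V}}{4} = - \frac{\left(-5\right) \frac{1}{V}}{4} = \frac{5}{4 V}$)
$E{\left(m \right)} = m^{2} + \frac{23 m}{2}$ ($E{\left(m \right)} = \left(m^{2} + \frac{21 m}{2}\right) + m = m^{2} + \frac{23 m}{2}$)
$E{\left(p{\left(2 \right)} \right)} 8303 = \frac{\frac{5}{4 \cdot 2} \left(23 + 2 \frac{5}{4 \cdot 2}\right)}{2} \cdot 8303 = \frac{\frac{5}{4} \cdot \frac{1}{2} \left(23 + 2 \cdot \frac{5}{4} \cdot \frac{1}{2}\right)}{2} \cdot 8303 = \frac{1}{2} \cdot \frac{5}{8} \left(23 + 2 \cdot \frac{5}{8}\right) 8303 = \frac{1}{2} \cdot \frac{5}{8} \left(23 + \frac{5}{4}\right) 8303 = \frac{1}{2} \cdot \frac{5}{8} \cdot \frac{97}{4} \cdot 8303 = \frac{485}{64} \cdot 8303 = \frac{4026955}{64}$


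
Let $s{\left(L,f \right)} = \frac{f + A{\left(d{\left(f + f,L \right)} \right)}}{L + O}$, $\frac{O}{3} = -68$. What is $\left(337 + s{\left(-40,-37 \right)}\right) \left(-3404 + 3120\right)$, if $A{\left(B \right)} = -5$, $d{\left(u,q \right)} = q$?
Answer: $- \frac{5841170}{61} \approx -95757.0$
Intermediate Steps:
$O = -204$ ($O = 3 \left(-68\right) = -204$)
$s{\left(L,f \right)} = \frac{-5 + f}{-204 + L}$ ($s{\left(L,f \right)} = \frac{f - 5}{L - 204} = \frac{-5 + f}{-204 + L}$)
$\left(337 + s{\left(-40,-37 \right)}\right) \left(-3404 + 3120\right) = \left(337 + \frac{-5 - 37}{-204 - 40}\right) \left(-3404 + 3120\right) = \left(337 + \frac{1}{-244} \left(-42\right)\right) \left(-284\right) = \left(337 - - \frac{21}{122}\right) \left(-284\right) = \left(337 + \frac{21}{122}\right) \left(-284\right) = \frac{41135}{122} \left(-284\right) = - \frac{5841170}{61}$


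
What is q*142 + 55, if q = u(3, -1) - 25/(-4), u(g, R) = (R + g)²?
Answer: 3021/2 ≈ 1510.5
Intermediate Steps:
q = 41/4 (q = (-1 + 3)² - 25/(-4) = 2² - 25*(-1)/4 = 4 - 5*(-5/4) = 4 + 25/4 = 41/4 ≈ 10.250)
q*142 + 55 = (41/4)*142 + 55 = 2911/2 + 55 = 3021/2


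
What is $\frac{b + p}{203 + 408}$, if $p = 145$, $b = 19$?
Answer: $\frac{164}{611} \approx 0.26841$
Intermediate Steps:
$\frac{b + p}{203 + 408} = \frac{19 + 145}{203 + 408} = \frac{164}{611}$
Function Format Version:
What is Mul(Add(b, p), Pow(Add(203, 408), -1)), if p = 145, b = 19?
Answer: Rational(164, 611) ≈ 0.26841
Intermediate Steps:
Mul(Add(b, p), Pow(Add(203, 408), -1)) = Mul(Add(19, 145), Pow(Add(203, 408), -1)) = Mul(164, Pow(611, -1)) = Mul(164, Rational(1, 611)) = Rational(164, 611)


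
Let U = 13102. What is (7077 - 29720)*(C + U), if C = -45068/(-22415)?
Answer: -6650846829914/22415 ≈ -2.9671e+8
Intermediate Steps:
C = 45068/22415 (C = -45068*(-1/22415) = 45068/22415 ≈ 2.0106)
(7077 - 29720)*(C + U) = (7077 - 29720)*(45068/22415 + 13102) = -22643*293726398/22415 = -6650846829914/22415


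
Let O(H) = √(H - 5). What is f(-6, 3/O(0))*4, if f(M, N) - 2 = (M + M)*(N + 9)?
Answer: -424 + 144*I*√5/5 ≈ -424.0 + 64.399*I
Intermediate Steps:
O(H) = √(-5 + H)
f(M, N) = 2 + 2*M*(9 + N) (f(M, N) = 2 + (M + M)*(N + 9) = 2 + (2*M)*(9 + N) = 2 + 2*M*(9 + N))
f(-6, 3/O(0))*4 = (2 + 18*(-6) + 2*(-6)*(3/(√(-5 + 0))))*4 = (2 - 108 + 2*(-6)*(3/(√(-5))))*4 = (2 - 108 + 2*(-6)*(3/((I*√5))))*4 = (2 - 108 + 2*(-6)*(3*(-I*√5/5)))*4 = (2 - 108 + 2*(-6)*(-3*I*√5/5))*4 = (2 - 108 + 36*I*√5/5)*4 = (-106 + 36*I*√5/5)*4 = -424 + 144*I*√5/5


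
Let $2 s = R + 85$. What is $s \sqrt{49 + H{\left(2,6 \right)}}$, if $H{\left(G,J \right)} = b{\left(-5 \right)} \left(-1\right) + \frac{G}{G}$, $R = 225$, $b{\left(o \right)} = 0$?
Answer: $775 \sqrt{2} \approx 1096.0$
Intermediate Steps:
$H{\left(G,J \right)} = 1$ ($H{\left(G,J \right)} = 0 \left(-1\right) + \frac{G}{G} = 0 + 1 = 1$)
$s = 155$ ($s = \frac{225 + 85}{2} = \frac{1}{2} \cdot 310 = 155$)
$s \sqrt{49 + H{\left(2,6 \right)}} = 155 \sqrt{49 + 1} = 155 \sqrt{50} = 155 \cdot 5 \sqrt{2} = 775 \sqrt{2}$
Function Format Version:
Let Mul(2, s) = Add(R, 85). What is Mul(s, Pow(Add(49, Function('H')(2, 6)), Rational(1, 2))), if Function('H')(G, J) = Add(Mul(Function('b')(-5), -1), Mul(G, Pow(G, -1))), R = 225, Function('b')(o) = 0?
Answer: Mul(775, Pow(2, Rational(1, 2))) ≈ 1096.0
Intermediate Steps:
Function('H')(G, J) = 1 (Function('H')(G, J) = Add(Mul(0, -1), Mul(G, Pow(G, -1))) = Add(0, 1) = 1)
s = 155 (s = Mul(Rational(1, 2), Add(225, 85)) = Mul(Rational(1, 2), 310) = 155)
Mul(s, Pow(Add(49, Function('H')(2, 6)), Rational(1, 2))) = Mul(155, Pow(Add(49, 1), Rational(1, 2))) = Mul(155, Pow(50, Rational(1, 2))) = Mul(155, Mul(5, Pow(2, Rational(1, 2)))) = Mul(775, Pow(2, Rational(1, 2)))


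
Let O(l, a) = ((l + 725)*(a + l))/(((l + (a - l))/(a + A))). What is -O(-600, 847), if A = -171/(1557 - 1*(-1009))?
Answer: -67098507125/2173402 ≈ -30873.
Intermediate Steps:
A = -171/2566 (A = -171/(1557 + 1009) = -171/2566 ≈ -0.066641)
O(l, a) = (725 + l)*(-171/2566 + a)*(a + l)/a (O(l, a) = ((l + 725)*(a + l))/(((l + (a - l))/(a - 171/2566))) = ((725 + l)*(a + l))/((a/(-171/2566 + a))) = ((725 + l)*(a + l))*((-171/2566 + a)/a) = (725 + l)*(-171/2566 + a)*(a + l)/a)
-O(-600, 847) = -(-123975*(-600) - 171*(-600)**2 + 847*(-123975 + 2566*(-600)**2 + 1860179*(-600) + 1860350*847 + 2566*847*(-600)))/(2566*847) = -(74385000 - 171*360000 + 847*(-123975 + 2566*360000 - 1116107400 + 1575716450 - 1304041200))/(2566*847) = -(74385000 - 61560000 + 847*(-123975 + 923760000 - 1116107400 + 1575716450 - 1304041200))/(2566*847) = -(74385000 - 61560000 + 847*79203875)/(2566*847) = -(74385000 - 61560000 + 67085682125)/(2566*847) = -67098507125/(2566*847) = -1*67098507125/2173402 = -67098507125/2173402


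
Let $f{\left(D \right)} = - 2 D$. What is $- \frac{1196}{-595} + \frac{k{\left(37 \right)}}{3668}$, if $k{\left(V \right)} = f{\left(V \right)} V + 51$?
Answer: $\frac{398309}{311780} \approx 1.2775$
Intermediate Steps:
$k{\left(V \right)} = 51 - 2 V^{2}$ ($k{\left(V \right)} = - 2 V V + 51 = - 2 V^{2} + 51 = 51 - 2 V^{2}$)
$- \frac{1196}{-595} + \frac{k{\left(37 \right)}}{3668} = - \frac{1196}{-595} + \frac{51 - 2 \cdot 37^{2}}{3668} = \left(-1196\right) \left(- \frac{1}{595}\right) + \left(51 - 2738\right) \frac{1}{3668} = \frac{1196}{595} + \left(51 - 2738\right) \frac{1}{3668} = \frac{1196}{595} - \frac{2687}{3668} = \frac{398309}{311780}$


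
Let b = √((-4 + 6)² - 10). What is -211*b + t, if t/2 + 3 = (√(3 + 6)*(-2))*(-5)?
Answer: 54 - 211*I*√6 ≈ 54.0 - 516.84*I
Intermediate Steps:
b = I*√6 (b = √(2² - 10) = √(4 - 10) = √(-6) = I*√6 ≈ 2.4495*I)
t = 54 (t = -6 + 2*((√(3 + 6)*(-2))*(-5)) = -6 + 2*((√9*(-2))*(-5)) = -6 + 2*((3*(-2))*(-5)) = -6 + 2*(-6*(-5)) = -6 + 2*30 = -6 + 60 = 54)
-211*b + t = -211*I*√6 + 54 = 54 - 211*I*√6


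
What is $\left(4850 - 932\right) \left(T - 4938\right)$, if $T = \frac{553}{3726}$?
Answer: $- \frac{12014178055}{621} \approx -1.9346 \cdot 10^{7}$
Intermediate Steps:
$T = \frac{553}{3726}$ ($T = 553 \cdot \frac{1}{3726} = \frac{553}{3726} \approx 0.14842$)
$\left(4850 - 932\right) \left(T - 4938\right) = \left(4850 - 932\right) \left(\frac{553}{3726} - 4938\right) = 3918 \left(- \frac{18398435}{3726}\right) = - \frac{12014178055}{621}$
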